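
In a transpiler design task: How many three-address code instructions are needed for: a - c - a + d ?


Expression: a - c - a + d
Generating three-address code (respecting * over +/- precedence):
  Instruction 1: t1 = a - c
  Instruction 2: t2 = t1 - a
  Instruction 3: t3 = t2 + d
Total instructions: 3

3


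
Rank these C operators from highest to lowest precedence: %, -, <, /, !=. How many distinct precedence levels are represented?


Looking up precedence for each operator:
  % -> precedence 6
  - -> precedence 5
  < -> precedence 4
  / -> precedence 6
  != -> precedence 3
Sorted highest to lowest: %, /, -, <, !=
Distinct precedence values: [6, 5, 4, 3]
Number of distinct levels: 4

4


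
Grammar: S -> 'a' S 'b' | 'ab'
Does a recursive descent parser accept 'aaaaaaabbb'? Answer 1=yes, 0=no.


Grammar accepts strings of the form a^n b^n (n >= 1)
Word: 'aaaaaaabbb'
Counting: 7 a's and 3 b's
Check: 7 == 3? No
Mismatch: a-count != b-count
Rejected

0


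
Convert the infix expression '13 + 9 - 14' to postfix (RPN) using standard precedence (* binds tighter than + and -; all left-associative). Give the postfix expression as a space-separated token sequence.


Applying the shunting-yard algorithm:
  Operand 13 -> output
  Push '+' onto operator stack -> op-stack: [+]
  Operand 9 -> output
  See '-' (prec 1); top '+' (prec 1) >= it -> pop '+' to output
  Push '-' onto operator stack -> op-stack: [-]
  Operand 14 -> output
  End of input: pop '-' to output
Postfix result: 13 9 + 14 -

13 9 + 14 -


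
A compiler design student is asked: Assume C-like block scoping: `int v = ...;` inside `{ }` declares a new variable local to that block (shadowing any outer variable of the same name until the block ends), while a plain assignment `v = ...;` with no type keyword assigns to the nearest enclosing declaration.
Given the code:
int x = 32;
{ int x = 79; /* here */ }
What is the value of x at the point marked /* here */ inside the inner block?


Analyzing scoping rules:
Outer scope: declares x = 32
Inner block: 'int x = 79;' declares a NEW x that shadows the outer one
Inside the block the inner declaration is in scope -> 79
Result: 79

79


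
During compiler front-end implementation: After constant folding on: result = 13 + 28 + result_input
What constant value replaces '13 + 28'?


Identifying constant sub-expression:
  Original: result = 13 + 28 + result_input
  13 and 28 are both compile-time constants
  Evaluating: 13 + 28 = 41
  After folding: result = 41 + result_input

41


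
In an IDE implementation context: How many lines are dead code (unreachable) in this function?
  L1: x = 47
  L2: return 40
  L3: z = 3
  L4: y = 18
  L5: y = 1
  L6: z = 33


Analyzing control flow:
  L1: reachable (before return)
  L2: reachable (return statement)
  L3: DEAD (after return at L2)
  L4: DEAD (after return at L2)
  L5: DEAD (after return at L2)
  L6: DEAD (after return at L2)
Return at L2, total lines = 6
Dead lines: L3 through L6
Count: 4

4


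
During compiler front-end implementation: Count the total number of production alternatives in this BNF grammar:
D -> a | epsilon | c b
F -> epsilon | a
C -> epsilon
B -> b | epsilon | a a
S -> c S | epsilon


Counting alternatives per rule:
  D: 3 alternative(s)
  F: 2 alternative(s)
  C: 1 alternative(s)
  B: 3 alternative(s)
  S: 2 alternative(s)
Sum: 3 + 2 + 1 + 3 + 2 = 11

11


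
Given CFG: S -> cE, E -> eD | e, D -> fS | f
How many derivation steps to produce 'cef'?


Grammar: S -> cE, E -> eD | e, D -> fS | f
Deriving 'cef':
Step 1: S -> cE => cE
Step 2: E -> eD => ceD
Step 3: D -> f => cef
Total derivation steps: 3

3


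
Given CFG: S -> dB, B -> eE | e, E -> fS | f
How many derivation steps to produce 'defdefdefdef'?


Grammar: S -> dB, B -> eE | e, E -> fS | f
Deriving 'defdefdefdef':
Step 1: S -> dB => dB
Step 2: B -> eE => deE
Step 3: E -> fS => defS
Step 4: S -> dB => defdB
Step 5: B -> eE => defdeE
Step 6: E -> fS => defdefS
Step 7: S -> dB => defdefdB
Step 8: B -> eE => defdefdeE
Step 9: E -> fS => defdefdefS
Step 10: S -> dB => defdefdefdB
Step 11: B -> eE => defdefdefdeE
Step 12: E -> f => defdefdefdef
Total derivation steps: 12

12


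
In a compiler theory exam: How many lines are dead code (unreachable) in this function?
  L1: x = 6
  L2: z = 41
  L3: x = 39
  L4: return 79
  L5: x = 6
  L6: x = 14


Analyzing control flow:
  L1: reachable (before return)
  L2: reachable (before return)
  L3: reachable (before return)
  L4: reachable (return statement)
  L5: DEAD (after return at L4)
  L6: DEAD (after return at L4)
Return at L4, total lines = 6
Dead lines: L5 through L6
Count: 2

2


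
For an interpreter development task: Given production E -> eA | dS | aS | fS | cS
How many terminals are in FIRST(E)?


Production: E -> eA | dS | aS | fS | cS
Examining each alternative for leading terminals:
  E -> eA : first terminal = 'e'
  E -> dS : first terminal = 'd'
  E -> aS : first terminal = 'a'
  E -> fS : first terminal = 'f'
  E -> cS : first terminal = 'c'
FIRST(E) = {a, c, d, e, f}
Count: 5

5


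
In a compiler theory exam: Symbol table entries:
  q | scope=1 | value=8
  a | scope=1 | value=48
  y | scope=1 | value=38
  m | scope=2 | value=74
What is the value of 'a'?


Searching symbol table for 'a':
  q | scope=1 | value=8
  a | scope=1 | value=48 <- MATCH
  y | scope=1 | value=38
  m | scope=2 | value=74
Found 'a' at scope 1 with value 48

48


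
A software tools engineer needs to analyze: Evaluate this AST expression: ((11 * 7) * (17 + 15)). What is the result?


Expression: ((11 * 7) * (17 + 15))
Evaluating step by step:
  11 * 7 = 77
  17 + 15 = 32
  77 * 32 = 2464
Result: 2464

2464


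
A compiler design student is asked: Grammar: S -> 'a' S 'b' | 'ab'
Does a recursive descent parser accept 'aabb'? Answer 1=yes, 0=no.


Grammar accepts strings of the form a^n b^n (n >= 1)
Word: 'aabb'
Counting: 2 a's and 2 b's
Check: 2 == 2? Yes
Derivation (S -> aSb applied 1 time(s), then S -> ab): S => aSb => aabb
Accepted

1


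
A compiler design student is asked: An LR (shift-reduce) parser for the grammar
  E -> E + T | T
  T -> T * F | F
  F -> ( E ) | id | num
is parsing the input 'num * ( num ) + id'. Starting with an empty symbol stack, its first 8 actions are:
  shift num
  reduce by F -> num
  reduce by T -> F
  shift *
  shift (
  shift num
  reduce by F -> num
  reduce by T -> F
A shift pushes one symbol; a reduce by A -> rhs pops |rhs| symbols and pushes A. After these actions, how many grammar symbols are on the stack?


Tracking the symbol stack through each action:
  Action 1: shift 'num' : push -> stack = [num] (size 1)
  Action 2: reduce by F -> num : pop 1, push F -> stack = [F] (size 1)
  Action 3: reduce by T -> F : pop 1, push T -> stack = [T] (size 1)
  Action 4: shift '*' : push -> stack = [T, *] (size 2)
  Action 5: shift '(' : push -> stack = [T, *, (] (size 3)
  Action 6: shift 'num' : push -> stack = [T, *, (, num] (size 4)
  Action 7: reduce by F -> num : pop 1, push F -> stack = [T, *, (, F] (size 4)
  Action 8: reduce by T -> F : pop 1, push T -> stack = [T, *, (, T] (size 4)
Final stack size: 4

4


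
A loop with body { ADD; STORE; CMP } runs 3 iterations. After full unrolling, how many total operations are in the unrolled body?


Loop body operations: ADD, STORE, CMP (3 ops per iteration)
Unrolling 3 iterations:
  Iteration 1: ADD, STORE, CMP (3 ops)
  Iteration 2: ADD, STORE, CMP (3 ops)
  Iteration 3: ADD, STORE, CMP (3 ops)
Total: 3 iterations * 3 ops/iter = 9 operations

9


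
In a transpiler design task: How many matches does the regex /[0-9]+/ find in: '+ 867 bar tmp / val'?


Pattern: /[0-9]+/ (int literals)
Input: '+ 867 bar tmp / val'
Scanning for matches:
  Match 1: '867'
Total matches: 1

1


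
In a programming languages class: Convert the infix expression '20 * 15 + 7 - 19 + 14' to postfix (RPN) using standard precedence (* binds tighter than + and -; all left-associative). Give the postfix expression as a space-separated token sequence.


Applying the shunting-yard algorithm:
  Operand 20 -> output
  Push '*' onto operator stack -> op-stack: [*]
  Operand 15 -> output
  See '+' (prec 1); top '*' (prec 2) >= it -> pop '*' to output
  Push '+' onto operator stack -> op-stack: [+]
  Operand 7 -> output
  See '-' (prec 1); top '+' (prec 1) >= it -> pop '+' to output
  Push '-' onto operator stack -> op-stack: [-]
  Operand 19 -> output
  See '+' (prec 1); top '-' (prec 1) >= it -> pop '-' to output
  Push '+' onto operator stack -> op-stack: [+]
  Operand 14 -> output
  End of input: pop '+' to output
Postfix result: 20 15 * 7 + 19 - 14 +

20 15 * 7 + 19 - 14 +


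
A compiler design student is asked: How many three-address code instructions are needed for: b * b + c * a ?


Expression: b * b + c * a
Generating three-address code (respecting * over +/- precedence):
  Instruction 1: t1 = b * b
  Instruction 2: t2 = c * a
  Instruction 3: t3 = t1 + t2
Total instructions: 3

3


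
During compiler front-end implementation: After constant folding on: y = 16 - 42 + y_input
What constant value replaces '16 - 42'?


Identifying constant sub-expression:
  Original: y = 16 - 42 + y_input
  16 and 42 are both compile-time constants
  Evaluating: 16 - 42 = -26
  After folding: y = -26 + y_input

-26


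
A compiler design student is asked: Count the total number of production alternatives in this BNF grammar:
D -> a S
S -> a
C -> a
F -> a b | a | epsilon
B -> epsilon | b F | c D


Counting alternatives per rule:
  D: 1 alternative(s)
  S: 1 alternative(s)
  C: 1 alternative(s)
  F: 3 alternative(s)
  B: 3 alternative(s)
Sum: 1 + 1 + 1 + 3 + 3 = 9

9


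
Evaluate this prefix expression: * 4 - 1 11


Parsing prefix expression: * 4 - 1 11
Step 1: Innermost operation '- 1 11'
  1 - 11 = -10
Step 2: Outer operation '* 4 [-10]'
  4 * -10 = -40

-40


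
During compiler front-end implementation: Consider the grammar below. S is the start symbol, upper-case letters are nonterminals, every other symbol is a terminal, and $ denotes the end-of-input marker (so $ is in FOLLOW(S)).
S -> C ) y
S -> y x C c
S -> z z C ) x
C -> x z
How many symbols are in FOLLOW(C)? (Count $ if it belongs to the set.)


S is the start symbol and does not occur in any rule body, so FOLLOW(S) = {$}.
Examining every occurrence of C in a rule body:
  S -> C ) y : C is followed by terminal ')' -> add ')'
  S -> y x C c : C is followed by terminal 'c' -> add 'c'
  S -> z z C ) x : C is followed by terminal ')' -> add ')' (already in the set)
  C -> x z : C does not occur in the body -> contributes nothing
FOLLOW(C) = {), c}
Count: 2

2


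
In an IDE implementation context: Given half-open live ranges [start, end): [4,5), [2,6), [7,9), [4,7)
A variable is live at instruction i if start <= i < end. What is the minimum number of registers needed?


Live ranges:
  Var0: [4, 5)
  Var1: [2, 6)
  Var2: [7, 9)
  Var3: [4, 7)
Sweep-line events (position, delta, active):
  pos=2 start -> active=1
  pos=4 start -> active=2
  pos=4 start -> active=3
  pos=5 end -> active=2
  pos=6 end -> active=1
  pos=7 end -> active=0
  pos=7 start -> active=1
  pos=9 end -> active=0
Maximum simultaneous active: 3
Minimum registers needed: 3

3


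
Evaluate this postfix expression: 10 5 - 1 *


Processing tokens left to right:
Push 10, Push 5
Pop 10 and 5, compute 10 - 5 = 5, push 5
Push 1
Pop 5 and 1, compute 5 * 1 = 5, push 5
Stack result: 5

5


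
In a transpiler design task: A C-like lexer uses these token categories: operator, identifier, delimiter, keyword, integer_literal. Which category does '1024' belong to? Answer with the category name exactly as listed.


Token: '1024'
Checking categories:
  identifier: no
  integer_literal: YES
  operator: no
  keyword: no
  delimiter: no
Category: integer_literal

integer_literal


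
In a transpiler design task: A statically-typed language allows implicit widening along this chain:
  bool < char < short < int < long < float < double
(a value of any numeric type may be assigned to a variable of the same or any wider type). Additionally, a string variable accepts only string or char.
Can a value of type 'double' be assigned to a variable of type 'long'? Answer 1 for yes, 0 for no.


Target variable type: long
Source value type: double
Numeric ranks: double=6, long=4
Widening allowed iff rank(source) <= rank(target): 6 <= 4? No
Result: 0

0


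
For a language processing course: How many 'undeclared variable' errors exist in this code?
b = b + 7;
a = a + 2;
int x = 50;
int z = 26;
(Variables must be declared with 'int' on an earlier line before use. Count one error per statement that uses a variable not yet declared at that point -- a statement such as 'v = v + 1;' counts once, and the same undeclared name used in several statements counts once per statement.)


Scanning code line by line:
  Line 1: use 'b' -> ERROR (undeclared)
  Line 2: use 'a' -> ERROR (undeclared)
  Line 3: declare 'x' -> declared = ['x']
  Line 4: declare 'z' -> declared = ['x', 'z']
Total undeclared variable errors: 2

2


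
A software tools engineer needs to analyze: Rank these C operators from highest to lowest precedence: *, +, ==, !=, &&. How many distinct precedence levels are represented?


Looking up precedence for each operator:
  * -> precedence 6
  + -> precedence 5
  == -> precedence 3
  != -> precedence 3
  && -> precedence 2
Sorted highest to lowest: *, +, ==, !=, &&
Distinct precedence values: [6, 5, 3, 2]
Number of distinct levels: 4

4


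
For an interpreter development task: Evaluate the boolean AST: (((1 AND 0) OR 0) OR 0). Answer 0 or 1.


Step 1: Evaluate inner node
  1 AND 0 = 0
Step 2: Evaluate next node
  0 OR 0 = 0
Step 3: Evaluate root node
  0 OR 0 = 0

0


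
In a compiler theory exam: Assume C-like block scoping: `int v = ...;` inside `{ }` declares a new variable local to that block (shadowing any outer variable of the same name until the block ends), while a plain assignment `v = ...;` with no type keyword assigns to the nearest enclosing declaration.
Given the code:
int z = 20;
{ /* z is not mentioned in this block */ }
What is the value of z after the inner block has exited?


Analyzing scoping rules:
Outer scope: declares z = 20
Inner block: z is neither redeclared nor assigned -> unchanged
After the block -> 20
Result: 20

20


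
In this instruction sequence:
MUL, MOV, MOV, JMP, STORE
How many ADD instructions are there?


Scanning instruction sequence for ADD:
  Position 1: MUL
  Position 2: MOV
  Position 3: MOV
  Position 4: JMP
  Position 5: STORE
Matches at positions: []
Total ADD count: 0

0


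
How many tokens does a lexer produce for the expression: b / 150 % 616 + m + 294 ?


Scanning 'b / 150 % 616 + m + 294'
Token 1: 'b' -> identifier
Token 2: '/' -> operator
Token 3: '150' -> integer_literal
Token 4: '%' -> operator
Token 5: '616' -> integer_literal
Token 6: '+' -> operator
Token 7: 'm' -> identifier
Token 8: '+' -> operator
Token 9: '294' -> integer_literal
Total tokens: 9

9


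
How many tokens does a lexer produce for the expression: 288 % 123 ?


Scanning '288 % 123'
Token 1: '288' -> integer_literal
Token 2: '%' -> operator
Token 3: '123' -> integer_literal
Total tokens: 3

3


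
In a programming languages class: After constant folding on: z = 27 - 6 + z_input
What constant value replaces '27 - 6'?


Identifying constant sub-expression:
  Original: z = 27 - 6 + z_input
  27 and 6 are both compile-time constants
  Evaluating: 27 - 6 = 21
  After folding: z = 21 + z_input

21


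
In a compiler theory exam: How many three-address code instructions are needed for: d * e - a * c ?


Expression: d * e - a * c
Generating three-address code (respecting * over +/- precedence):
  Instruction 1: t1 = d * e
  Instruction 2: t2 = a * c
  Instruction 3: t3 = t1 - t2
Total instructions: 3

3


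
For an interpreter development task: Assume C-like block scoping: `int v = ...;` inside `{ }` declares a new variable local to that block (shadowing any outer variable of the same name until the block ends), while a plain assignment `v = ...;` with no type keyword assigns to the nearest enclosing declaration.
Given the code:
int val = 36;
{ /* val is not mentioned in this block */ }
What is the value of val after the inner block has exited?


Analyzing scoping rules:
Outer scope: declares val = 36
Inner block: val is neither redeclared nor assigned -> unchanged
After the block -> 36
Result: 36

36


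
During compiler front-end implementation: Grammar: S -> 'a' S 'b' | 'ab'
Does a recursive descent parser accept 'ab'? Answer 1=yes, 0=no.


Grammar accepts strings of the form a^n b^n (n >= 1)
Word: 'ab'
Counting: 1 a's and 1 b's
Check: 1 == 1? Yes
Derivation (S -> aSb applied 0 time(s), then S -> ab): S => ab
Accepted

1


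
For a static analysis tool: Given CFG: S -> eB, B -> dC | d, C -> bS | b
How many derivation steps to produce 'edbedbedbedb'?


Grammar: S -> eB, B -> dC | d, C -> bS | b
Deriving 'edbedbedbedb':
Step 1: S -> eB => eB
Step 2: B -> dC => edC
Step 3: C -> bS => edbS
Step 4: S -> eB => edbeB
Step 5: B -> dC => edbedC
Step 6: C -> bS => edbedbS
Step 7: S -> eB => edbedbeB
Step 8: B -> dC => edbedbedC
Step 9: C -> bS => edbedbedbS
Step 10: S -> eB => edbedbedbeB
Step 11: B -> dC => edbedbedbedC
Step 12: C -> b => edbedbedbedb
Total derivation steps: 12

12


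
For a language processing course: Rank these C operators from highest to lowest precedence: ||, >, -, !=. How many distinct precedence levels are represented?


Looking up precedence for each operator:
  || -> precedence 1
  > -> precedence 4
  - -> precedence 5
  != -> precedence 3
Sorted highest to lowest: -, >, !=, ||
Distinct precedence values: [5, 4, 3, 1]
Number of distinct levels: 4

4


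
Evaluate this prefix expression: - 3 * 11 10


Parsing prefix expression: - 3 * 11 10
Step 1: Innermost operation '* 11 10'
  11 * 10 = 110
Step 2: Outer operation '- 3 [110]'
  3 - 110 = -107

-107


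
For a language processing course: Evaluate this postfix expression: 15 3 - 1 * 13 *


Processing tokens left to right:
Push 15, Push 3
Pop 15 and 3, compute 15 - 3 = 12, push 12
Push 1
Pop 12 and 1, compute 12 * 1 = 12, push 12
Push 13
Pop 12 and 13, compute 12 * 13 = 156, push 156
Stack result: 156

156


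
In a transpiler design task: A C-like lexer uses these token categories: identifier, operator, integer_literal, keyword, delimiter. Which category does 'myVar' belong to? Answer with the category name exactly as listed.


Token: 'myVar'
Checking categories:
  identifier: YES
  integer_literal: no
  operator: no
  keyword: no
  delimiter: no
Category: identifier

identifier


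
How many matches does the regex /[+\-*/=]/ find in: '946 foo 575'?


Pattern: /[+\-*/=]/ (operators)
Input: '946 foo 575'
Scanning for matches:
Total matches: 0

0


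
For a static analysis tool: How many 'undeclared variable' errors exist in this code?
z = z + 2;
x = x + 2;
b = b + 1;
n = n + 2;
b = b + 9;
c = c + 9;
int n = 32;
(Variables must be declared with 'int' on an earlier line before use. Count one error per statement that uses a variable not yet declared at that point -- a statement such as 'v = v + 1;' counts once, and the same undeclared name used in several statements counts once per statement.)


Scanning code line by line:
  Line 1: use 'z' -> ERROR (undeclared)
  Line 2: use 'x' -> ERROR (undeclared)
  Line 3: use 'b' -> ERROR (undeclared)
  Line 4: use 'n' -> ERROR (undeclared)
  Line 5: use 'b' -> ERROR (undeclared)
  Line 6: use 'c' -> ERROR (undeclared)
  Line 7: declare 'n' -> declared = ['n']
Total undeclared variable errors: 6

6


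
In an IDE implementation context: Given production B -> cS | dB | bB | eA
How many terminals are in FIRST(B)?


Production: B -> cS | dB | bB | eA
Examining each alternative for leading terminals:
  B -> cS : first terminal = 'c'
  B -> dB : first terminal = 'd'
  B -> bB : first terminal = 'b'
  B -> eA : first terminal = 'e'
FIRST(B) = {b, c, d, e}
Count: 4

4


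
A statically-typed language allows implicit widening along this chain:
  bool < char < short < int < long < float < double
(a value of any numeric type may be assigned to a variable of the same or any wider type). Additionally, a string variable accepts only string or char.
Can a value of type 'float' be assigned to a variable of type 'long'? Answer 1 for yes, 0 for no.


Target variable type: long
Source value type: float
Numeric ranks: float=5, long=4
Widening allowed iff rank(source) <= rank(target): 5 <= 4? No
Result: 0

0


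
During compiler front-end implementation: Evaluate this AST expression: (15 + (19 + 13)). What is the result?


Expression: (15 + (19 + 13))
Evaluating step by step:
  19 + 13 = 32
  15 + 32 = 47
Result: 47

47


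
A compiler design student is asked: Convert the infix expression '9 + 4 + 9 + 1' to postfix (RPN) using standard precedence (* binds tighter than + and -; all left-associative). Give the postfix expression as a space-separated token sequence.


Applying the shunting-yard algorithm:
  Operand 9 -> output
  Push '+' onto operator stack -> op-stack: [+]
  Operand 4 -> output
  See '+' (prec 1); top '+' (prec 1) >= it -> pop '+' to output
  Push '+' onto operator stack -> op-stack: [+]
  Operand 9 -> output
  See '+' (prec 1); top '+' (prec 1) >= it -> pop '+' to output
  Push '+' onto operator stack -> op-stack: [+]
  Operand 1 -> output
  End of input: pop '+' to output
Postfix result: 9 4 + 9 + 1 +

9 4 + 9 + 1 +


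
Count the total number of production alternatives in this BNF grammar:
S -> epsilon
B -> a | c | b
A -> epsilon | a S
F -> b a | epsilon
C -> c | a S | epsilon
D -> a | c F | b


Counting alternatives per rule:
  S: 1 alternative(s)
  B: 3 alternative(s)
  A: 2 alternative(s)
  F: 2 alternative(s)
  C: 3 alternative(s)
  D: 3 alternative(s)
Sum: 1 + 3 + 2 + 2 + 3 + 3 = 14

14


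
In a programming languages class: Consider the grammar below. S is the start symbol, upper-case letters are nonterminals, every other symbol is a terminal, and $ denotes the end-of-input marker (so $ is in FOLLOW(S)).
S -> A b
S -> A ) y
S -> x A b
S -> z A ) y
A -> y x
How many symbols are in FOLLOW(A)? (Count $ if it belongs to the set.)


S is the start symbol and does not occur in any rule body, so FOLLOW(S) = {$}.
Examining every occurrence of A in a rule body:
  S -> A b : A is followed by terminal 'b' -> add 'b'
  S -> A ) y : A is followed by terminal ')' -> add ')'
  S -> x A b : A is followed by terminal 'b' -> add 'b' (already in the set)
  S -> z A ) y : A is followed by terminal ')' -> add ')' (already in the set)
  A -> y x : A does not occur in the body -> contributes nothing
FOLLOW(A) = {), b}
Count: 2

2


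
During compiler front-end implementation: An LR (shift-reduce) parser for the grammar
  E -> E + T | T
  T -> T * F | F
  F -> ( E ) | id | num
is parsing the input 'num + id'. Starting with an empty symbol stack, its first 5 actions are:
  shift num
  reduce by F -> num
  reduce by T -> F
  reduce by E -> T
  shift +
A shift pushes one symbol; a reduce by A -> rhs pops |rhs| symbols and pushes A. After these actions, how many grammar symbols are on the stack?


Tracking the symbol stack through each action:
  Action 1: shift 'num' : push -> stack = [num] (size 1)
  Action 2: reduce by F -> num : pop 1, push F -> stack = [F] (size 1)
  Action 3: reduce by T -> F : pop 1, push T -> stack = [T] (size 1)
  Action 4: reduce by E -> T : pop 1, push E -> stack = [E] (size 1)
  Action 5: shift '+' : push -> stack = [E, +] (size 2)
Final stack size: 2

2


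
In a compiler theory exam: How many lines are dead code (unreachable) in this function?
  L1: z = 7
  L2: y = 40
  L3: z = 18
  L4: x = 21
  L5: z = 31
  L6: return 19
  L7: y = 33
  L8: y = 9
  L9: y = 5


Analyzing control flow:
  L1: reachable (before return)
  L2: reachable (before return)
  L3: reachable (before return)
  L4: reachable (before return)
  L5: reachable (before return)
  L6: reachable (return statement)
  L7: DEAD (after return at L6)
  L8: DEAD (after return at L6)
  L9: DEAD (after return at L6)
Return at L6, total lines = 9
Dead lines: L7 through L9
Count: 3

3


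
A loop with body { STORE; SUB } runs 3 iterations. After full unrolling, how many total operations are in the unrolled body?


Loop body operations: STORE, SUB (2 ops per iteration)
Unrolling 3 iterations:
  Iteration 1: STORE, SUB (2 ops)
  Iteration 2: STORE, SUB (2 ops)
  Iteration 3: STORE, SUB (2 ops)
Total: 3 iterations * 2 ops/iter = 6 operations

6


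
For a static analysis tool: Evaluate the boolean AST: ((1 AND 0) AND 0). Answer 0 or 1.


Step 1: Evaluate inner node
  1 AND 0 = 0
Step 2: Evaluate root node
  0 AND 0 = 0

0


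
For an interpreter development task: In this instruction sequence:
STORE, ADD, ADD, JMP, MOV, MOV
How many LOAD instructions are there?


Scanning instruction sequence for LOAD:
  Position 1: STORE
  Position 2: ADD
  Position 3: ADD
  Position 4: JMP
  Position 5: MOV
  Position 6: MOV
Matches at positions: []
Total LOAD count: 0

0


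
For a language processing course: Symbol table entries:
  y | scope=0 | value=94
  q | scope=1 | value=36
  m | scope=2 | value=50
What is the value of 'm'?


Searching symbol table for 'm':
  y | scope=0 | value=94
  q | scope=1 | value=36
  m | scope=2 | value=50 <- MATCH
Found 'm' at scope 2 with value 50

50


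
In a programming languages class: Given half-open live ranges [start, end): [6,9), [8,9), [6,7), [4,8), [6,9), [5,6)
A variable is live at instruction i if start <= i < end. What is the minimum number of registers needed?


Live ranges:
  Var0: [6, 9)
  Var1: [8, 9)
  Var2: [6, 7)
  Var3: [4, 8)
  Var4: [6, 9)
  Var5: [5, 6)
Sweep-line events (position, delta, active):
  pos=4 start -> active=1
  pos=5 start -> active=2
  pos=6 end -> active=1
  pos=6 start -> active=2
  pos=6 start -> active=3
  pos=6 start -> active=4
  pos=7 end -> active=3
  pos=8 end -> active=2
  pos=8 start -> active=3
  pos=9 end -> active=2
  pos=9 end -> active=1
  pos=9 end -> active=0
Maximum simultaneous active: 4
Minimum registers needed: 4

4


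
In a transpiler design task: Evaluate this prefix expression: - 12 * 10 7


Parsing prefix expression: - 12 * 10 7
Step 1: Innermost operation '* 10 7'
  10 * 7 = 70
Step 2: Outer operation '- 12 [70]'
  12 - 70 = -58

-58


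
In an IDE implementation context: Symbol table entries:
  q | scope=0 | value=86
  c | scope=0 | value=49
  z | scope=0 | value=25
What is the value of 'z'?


Searching symbol table for 'z':
  q | scope=0 | value=86
  c | scope=0 | value=49
  z | scope=0 | value=25 <- MATCH
Found 'z' at scope 0 with value 25

25


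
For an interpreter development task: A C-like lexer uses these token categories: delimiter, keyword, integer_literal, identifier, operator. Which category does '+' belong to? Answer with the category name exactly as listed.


Token: '+'
Checking categories:
  identifier: no
  integer_literal: no
  operator: YES
  keyword: no
  delimiter: no
Category: operator

operator


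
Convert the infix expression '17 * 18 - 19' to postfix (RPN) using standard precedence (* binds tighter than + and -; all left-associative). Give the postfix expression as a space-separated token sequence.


Applying the shunting-yard algorithm:
  Operand 17 -> output
  Push '*' onto operator stack -> op-stack: [*]
  Operand 18 -> output
  See '-' (prec 1); top '*' (prec 2) >= it -> pop '*' to output
  Push '-' onto operator stack -> op-stack: [-]
  Operand 19 -> output
  End of input: pop '-' to output
Postfix result: 17 18 * 19 -

17 18 * 19 -


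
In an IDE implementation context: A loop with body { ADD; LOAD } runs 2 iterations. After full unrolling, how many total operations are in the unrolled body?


Loop body operations: ADD, LOAD (2 ops per iteration)
Unrolling 2 iterations:
  Iteration 1: ADD, LOAD (2 ops)
  Iteration 2: ADD, LOAD (2 ops)
Total: 2 iterations * 2 ops/iter = 4 operations

4


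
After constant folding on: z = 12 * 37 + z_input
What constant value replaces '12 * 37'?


Identifying constant sub-expression:
  Original: z = 12 * 37 + z_input
  12 and 37 are both compile-time constants
  Evaluating: 12 * 37 = 444
  After folding: z = 444 + z_input

444


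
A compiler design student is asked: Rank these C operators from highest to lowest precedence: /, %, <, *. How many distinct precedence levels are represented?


Looking up precedence for each operator:
  / -> precedence 6
  % -> precedence 6
  < -> precedence 4
  * -> precedence 6
Sorted highest to lowest: /, %, *, <
Distinct precedence values: [6, 4]
Number of distinct levels: 2

2


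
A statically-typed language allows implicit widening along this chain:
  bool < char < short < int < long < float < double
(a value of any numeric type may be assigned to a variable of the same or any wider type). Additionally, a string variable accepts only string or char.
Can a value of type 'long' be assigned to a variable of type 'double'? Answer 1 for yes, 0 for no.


Target variable type: double
Source value type: long
Numeric ranks: long=4, double=6
Widening allowed iff rank(source) <= rank(target): 4 <= 6? Yes
Result: 1

1


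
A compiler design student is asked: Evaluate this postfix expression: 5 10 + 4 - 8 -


Processing tokens left to right:
Push 5, Push 10
Pop 5 and 10, compute 5 + 10 = 15, push 15
Push 4
Pop 15 and 4, compute 15 - 4 = 11, push 11
Push 8
Pop 11 and 8, compute 11 - 8 = 3, push 3
Stack result: 3

3


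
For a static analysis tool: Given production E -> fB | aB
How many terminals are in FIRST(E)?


Production: E -> fB | aB
Examining each alternative for leading terminals:
  E -> fB : first terminal = 'f'
  E -> aB : first terminal = 'a'
FIRST(E) = {a, f}
Count: 2

2


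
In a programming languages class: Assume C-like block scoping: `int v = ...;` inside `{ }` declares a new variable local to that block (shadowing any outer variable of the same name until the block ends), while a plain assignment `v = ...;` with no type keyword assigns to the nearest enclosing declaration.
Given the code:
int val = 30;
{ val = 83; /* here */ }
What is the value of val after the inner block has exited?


Analyzing scoping rules:
Outer scope: declares val = 30
Inner block: 'val = 83;' has no type keyword, so it is an assignment to the outer val (no shadowing)
The assignment changed the outer variable itself, so the new value persists after the block -> 83
Result: 83

83


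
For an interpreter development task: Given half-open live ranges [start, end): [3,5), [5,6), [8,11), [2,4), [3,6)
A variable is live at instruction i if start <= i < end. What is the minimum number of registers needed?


Live ranges:
  Var0: [3, 5)
  Var1: [5, 6)
  Var2: [8, 11)
  Var3: [2, 4)
  Var4: [3, 6)
Sweep-line events (position, delta, active):
  pos=2 start -> active=1
  pos=3 start -> active=2
  pos=3 start -> active=3
  pos=4 end -> active=2
  pos=5 end -> active=1
  pos=5 start -> active=2
  pos=6 end -> active=1
  pos=6 end -> active=0
  pos=8 start -> active=1
  pos=11 end -> active=0
Maximum simultaneous active: 3
Minimum registers needed: 3

3


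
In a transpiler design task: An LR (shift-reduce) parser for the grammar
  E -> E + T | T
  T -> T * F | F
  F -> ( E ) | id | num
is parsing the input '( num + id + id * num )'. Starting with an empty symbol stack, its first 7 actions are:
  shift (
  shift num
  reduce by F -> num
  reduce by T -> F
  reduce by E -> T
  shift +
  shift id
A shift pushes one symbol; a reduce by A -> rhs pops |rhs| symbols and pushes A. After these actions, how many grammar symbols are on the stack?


Tracking the symbol stack through each action:
  Action 1: shift '(' : push -> stack = [(] (size 1)
  Action 2: shift 'num' : push -> stack = [(, num] (size 2)
  Action 3: reduce by F -> num : pop 1, push F -> stack = [(, F] (size 2)
  Action 4: reduce by T -> F : pop 1, push T -> stack = [(, T] (size 2)
  Action 5: reduce by E -> T : pop 1, push E -> stack = [(, E] (size 2)
  Action 6: shift '+' : push -> stack = [(, E, +] (size 3)
  Action 7: shift 'id' : push -> stack = [(, E, +, id] (size 4)
Final stack size: 4

4


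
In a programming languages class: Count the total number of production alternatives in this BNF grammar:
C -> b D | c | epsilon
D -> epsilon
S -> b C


Counting alternatives per rule:
  C: 3 alternative(s)
  D: 1 alternative(s)
  S: 1 alternative(s)
Sum: 3 + 1 + 1 = 5

5


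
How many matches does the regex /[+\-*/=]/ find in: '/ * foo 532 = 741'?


Pattern: /[+\-*/=]/ (operators)
Input: '/ * foo 532 = 741'
Scanning for matches:
  Match 1: '/'
  Match 2: '*'
  Match 3: '='
Total matches: 3

3


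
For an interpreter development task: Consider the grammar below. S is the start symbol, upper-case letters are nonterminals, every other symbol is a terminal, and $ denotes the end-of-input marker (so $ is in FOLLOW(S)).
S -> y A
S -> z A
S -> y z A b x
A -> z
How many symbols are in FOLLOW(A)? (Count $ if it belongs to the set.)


S is the start symbol and does not occur in any rule body, so FOLLOW(S) = {$}.
Examining every occurrence of A in a rule body:
  S -> y A : A is at the right end -> add FOLLOW(S) = {$}
  S -> z A : A is at the right end -> add FOLLOW(S) = {$} (already in the set)
  S -> y z A b x : A is followed by terminal 'b' -> add 'b'
  A -> z : A does not occur in the body -> contributes nothing
FOLLOW(A) = {b, $}
Count: 2

2


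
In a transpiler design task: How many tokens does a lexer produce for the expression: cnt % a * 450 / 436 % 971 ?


Scanning 'cnt % a * 450 / 436 % 971'
Token 1: 'cnt' -> identifier
Token 2: '%' -> operator
Token 3: 'a' -> identifier
Token 4: '*' -> operator
Token 5: '450' -> integer_literal
Token 6: '/' -> operator
Token 7: '436' -> integer_literal
Token 8: '%' -> operator
Token 9: '971' -> integer_literal
Total tokens: 9

9


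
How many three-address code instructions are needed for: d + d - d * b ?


Expression: d + d - d * b
Generating three-address code (respecting * over +/- precedence):
  Instruction 1: t1 = d * b
  Instruction 2: t2 = d + d
  Instruction 3: t3 = t2 - t1
Total instructions: 3

3


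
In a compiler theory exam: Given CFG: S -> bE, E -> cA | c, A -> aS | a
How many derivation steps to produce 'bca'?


Grammar: S -> bE, E -> cA | c, A -> aS | a
Deriving 'bca':
Step 1: S -> bE => bE
Step 2: E -> cA => bcA
Step 3: A -> a => bca
Total derivation steps: 3

3


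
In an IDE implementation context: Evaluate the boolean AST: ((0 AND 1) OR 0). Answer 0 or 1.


Step 1: Evaluate inner node
  0 AND 1 = 0
Step 2: Evaluate root node
  0 OR 0 = 0

0


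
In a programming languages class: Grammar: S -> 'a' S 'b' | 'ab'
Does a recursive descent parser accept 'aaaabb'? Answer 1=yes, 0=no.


Grammar accepts strings of the form a^n b^n (n >= 1)
Word: 'aaaabb'
Counting: 4 a's and 2 b's
Check: 4 == 2? No
Mismatch: a-count != b-count
Rejected

0


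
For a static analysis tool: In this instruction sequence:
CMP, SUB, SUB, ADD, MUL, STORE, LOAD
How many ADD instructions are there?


Scanning instruction sequence for ADD:
  Position 1: CMP
  Position 2: SUB
  Position 3: SUB
  Position 4: ADD <- MATCH
  Position 5: MUL
  Position 6: STORE
  Position 7: LOAD
Matches at positions: [4]
Total ADD count: 1

1


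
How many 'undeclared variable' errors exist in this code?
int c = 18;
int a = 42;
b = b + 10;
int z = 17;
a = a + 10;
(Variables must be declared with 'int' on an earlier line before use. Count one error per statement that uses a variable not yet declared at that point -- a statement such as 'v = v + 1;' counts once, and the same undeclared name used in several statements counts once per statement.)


Scanning code line by line:
  Line 1: declare 'c' -> declared = ['c']
  Line 2: declare 'a' -> declared = ['a', 'c']
  Line 3: use 'b' -> ERROR (undeclared)
  Line 4: declare 'z' -> declared = ['a', 'c', 'z']
  Line 5: use 'a' -> OK (declared)
Total undeclared variable errors: 1

1


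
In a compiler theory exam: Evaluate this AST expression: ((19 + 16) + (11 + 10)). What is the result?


Expression: ((19 + 16) + (11 + 10))
Evaluating step by step:
  19 + 16 = 35
  11 + 10 = 21
  35 + 21 = 56
Result: 56

56


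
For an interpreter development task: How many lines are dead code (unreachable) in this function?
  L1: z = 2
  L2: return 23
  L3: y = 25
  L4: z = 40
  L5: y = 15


Analyzing control flow:
  L1: reachable (before return)
  L2: reachable (return statement)
  L3: DEAD (after return at L2)
  L4: DEAD (after return at L2)
  L5: DEAD (after return at L2)
Return at L2, total lines = 5
Dead lines: L3 through L5
Count: 3

3


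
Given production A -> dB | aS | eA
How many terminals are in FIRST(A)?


Production: A -> dB | aS | eA
Examining each alternative for leading terminals:
  A -> dB : first terminal = 'd'
  A -> aS : first terminal = 'a'
  A -> eA : first terminal = 'e'
FIRST(A) = {a, d, e}
Count: 3

3


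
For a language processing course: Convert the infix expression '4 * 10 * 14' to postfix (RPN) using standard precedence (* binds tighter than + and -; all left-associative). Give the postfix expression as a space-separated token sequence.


Applying the shunting-yard algorithm:
  Operand 4 -> output
  Push '*' onto operator stack -> op-stack: [*]
  Operand 10 -> output
  See '*' (prec 2); top '*' (prec 2) >= it -> pop '*' to output
  Push '*' onto operator stack -> op-stack: [*]
  Operand 14 -> output
  End of input: pop '*' to output
Postfix result: 4 10 * 14 *

4 10 * 14 *


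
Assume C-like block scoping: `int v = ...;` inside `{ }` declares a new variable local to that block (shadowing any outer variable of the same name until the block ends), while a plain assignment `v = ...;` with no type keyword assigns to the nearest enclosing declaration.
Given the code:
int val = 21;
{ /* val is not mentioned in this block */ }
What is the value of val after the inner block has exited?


Analyzing scoping rules:
Outer scope: declares val = 21
Inner block: val is neither redeclared nor assigned -> unchanged
After the block -> 21
Result: 21

21


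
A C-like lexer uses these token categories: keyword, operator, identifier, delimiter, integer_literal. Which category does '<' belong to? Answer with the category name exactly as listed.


Token: '<'
Checking categories:
  identifier: no
  integer_literal: no
  operator: YES
  keyword: no
  delimiter: no
Category: operator

operator


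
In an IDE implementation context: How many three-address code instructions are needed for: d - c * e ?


Expression: d - c * e
Generating three-address code (respecting * over +/- precedence):
  Instruction 1: t1 = c * e
  Instruction 2: t2 = d - t1
Total instructions: 2

2


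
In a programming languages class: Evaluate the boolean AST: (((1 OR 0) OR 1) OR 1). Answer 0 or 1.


Step 1: Evaluate inner node
  1 OR 0 = 1
Step 2: Evaluate next node
  1 OR 1 = 1
Step 3: Evaluate root node
  1 OR 1 = 1

1


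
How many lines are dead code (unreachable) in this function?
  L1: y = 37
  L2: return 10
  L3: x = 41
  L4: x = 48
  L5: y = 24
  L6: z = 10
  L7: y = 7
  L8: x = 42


Analyzing control flow:
  L1: reachable (before return)
  L2: reachable (return statement)
  L3: DEAD (after return at L2)
  L4: DEAD (after return at L2)
  L5: DEAD (after return at L2)
  L6: DEAD (after return at L2)
  L7: DEAD (after return at L2)
  L8: DEAD (after return at L2)
Return at L2, total lines = 8
Dead lines: L3 through L8
Count: 6

6


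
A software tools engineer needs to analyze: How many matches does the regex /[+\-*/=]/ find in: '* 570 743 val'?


Pattern: /[+\-*/=]/ (operators)
Input: '* 570 743 val'
Scanning for matches:
  Match 1: '*'
Total matches: 1

1


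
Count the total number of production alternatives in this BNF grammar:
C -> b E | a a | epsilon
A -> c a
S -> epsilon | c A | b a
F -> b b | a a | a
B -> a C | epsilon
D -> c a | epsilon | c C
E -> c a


Counting alternatives per rule:
  C: 3 alternative(s)
  A: 1 alternative(s)
  S: 3 alternative(s)
  F: 3 alternative(s)
  B: 2 alternative(s)
  D: 3 alternative(s)
  E: 1 alternative(s)
Sum: 3 + 1 + 3 + 3 + 2 + 3 + 1 = 16

16
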